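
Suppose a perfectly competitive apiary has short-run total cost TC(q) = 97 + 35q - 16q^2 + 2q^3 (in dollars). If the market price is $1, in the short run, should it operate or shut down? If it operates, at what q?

Shut down

Variable cost is VC = 35q - 16q^2 + 2q^3, so AVC = VC/q = 35 - 16q + 2q^2 and MC = dTC/dq = 35 - 32q + 6q^2.
AVC hits its minimum where MC = AVC, at q = 4, giving min AVC = 35 - 16·4 + 2·4^2 = $3.
Since P = $1 < min AVC = $3, price fails to cover variable cost at any output.
Best response: produce nothing and absorb the $97 fixed cost.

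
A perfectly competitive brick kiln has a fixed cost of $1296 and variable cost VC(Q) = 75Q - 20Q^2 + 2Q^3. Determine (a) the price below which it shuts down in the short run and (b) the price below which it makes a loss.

Shutdown price = $25; break-even price = $201

Shutdown price = min AVC. AVC = 75 - 20Q + 2Q^2, with vertex at Q = 5 and minimum $25.
ATC = 1296/Q + 75 - 20Q + 2Q^2. Setting dATC/dQ = −1296/Q^2 − 20 + 4Q = 0 gives Q = 9 (since 4·9^3 − 20·9^2 = 1296).
min ATC = 1296/9 + 75 − 20·9 + 2·9^2 = $201. That is the break-even price.
For $25 ≤ P < $201 the firm produces at a loss; below $25 it shuts down.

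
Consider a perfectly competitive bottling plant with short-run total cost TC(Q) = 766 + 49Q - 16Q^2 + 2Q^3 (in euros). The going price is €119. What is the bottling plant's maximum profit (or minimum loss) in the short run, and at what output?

Profit = -€178 at Q = 7

AVC = 49 - 16Q + 2Q^2 has its minimum €17 at Q = 4; price €119 clears that bar, so the firm operates.
With MC = 49 - 32Q + 6Q^2, P = MC on the upward-sloping part at Q* = 7.
TR = 119·7 = 833. TC = 766 + 245 = 1011. Profit = 833 − 1011 = -€178.
Shutting down would mean losing the fixed cost of €766, so operating at a loss of €178 is better by €588.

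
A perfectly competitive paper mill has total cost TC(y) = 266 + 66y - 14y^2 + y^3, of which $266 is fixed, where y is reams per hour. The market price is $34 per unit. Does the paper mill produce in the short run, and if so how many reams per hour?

Variable cost is VC = 66y - 14y^2 + y^3, so AVC = VC/y = 66 - 14y + y^2 and MC = dTC/dy = 66 - 28y + 3y^2.
AVC is minimized where dAVC/dy = -14 + 2y = 0, at y = 7; min AVC = 66 - 14·7 + 7^2 = $17.
P = $34 exceeds min AVC = $17, so the firm stays open.
Set P = MC: 34 = 66 - 28y + 3y^2 → 32 - 28y + 3y^2 = 0. The roots are y = 4/3 and y = 8; the profit-maximizing output is on the rising part of MC, so y* = 8.
Check: AVC at y = 8 is $18 ≤ P, so revenue covers variable cost.
Profit = P·y − TC = 34·8 − 410 = -$138, a loss, but smaller than the $266 fixed cost the firm would lose by shutting down.

Produce at y = 8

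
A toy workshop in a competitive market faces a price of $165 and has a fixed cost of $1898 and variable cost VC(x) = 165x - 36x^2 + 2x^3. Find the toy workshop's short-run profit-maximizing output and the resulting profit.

AVC = 165 - 36x + 2x^2; min AVC = $3 at x = 9. Since P = $165 ≥ min AVC, the firm produces.
With MC = 165 - 72x + 6x^2, P = MC on the upward-sloping part at x* = 12.
TR = 165·12 = 1980. TC = 1898 + 252 = 2150. Profit = 1980 − 2150 = -$170.
Shutting down would mean losing the fixed cost of $1898, so operating at a loss of $170 is better by $1728.

Profit = -$170 at x = 12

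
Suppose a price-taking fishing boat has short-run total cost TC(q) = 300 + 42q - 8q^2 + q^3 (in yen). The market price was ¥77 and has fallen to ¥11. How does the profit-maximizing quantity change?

MC = 42 - 16q + 3q^2; the shutdown threshold is min AVC = ¥26 (at q = 4).
With P = ¥77 above the shutdown price, P = MC gives q = 7.
At P = ¥11 < min AVC = ¥26, price no longer covers variable cost at any output, so the firm shuts down: q = 0.

Output falls from 7 to 0 (the firm shuts down)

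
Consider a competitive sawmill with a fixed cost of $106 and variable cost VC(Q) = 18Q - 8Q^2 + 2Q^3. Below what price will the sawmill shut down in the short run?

The firm shuts down when price falls below the minimum of average variable cost. AVC = VC/Q = 18 - 8Q + 2Q^2.
dAVC/dQ = -8 + 4Q = 0 gives Q = 2. min AVC = 18 - 8·2 + 2·2^2 = 10.
The firm shuts down for any P below $10.

$10 per unit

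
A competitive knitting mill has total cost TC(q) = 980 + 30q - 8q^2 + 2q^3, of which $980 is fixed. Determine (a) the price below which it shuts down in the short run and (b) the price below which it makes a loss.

Shutdown price = $22; break-even price = $212

AVC = 30 - 8q + 2q^2; minimized at q = 2, giving min AVC = $22. That is the shutdown price.
ATC = 980/q + 30 - 8q + 2q^2. Setting dATC/dq = −980/q^2 − 8 + 4q = 0 gives q = 7 (since 4·7^3 − 8·7^2 = 980).
min ATC = 980/7 + 30 − 8·7 + 2·7^2 = $212. That is the break-even price.
Between these two prices the firm operates at a loss; above $212 it earns a profit.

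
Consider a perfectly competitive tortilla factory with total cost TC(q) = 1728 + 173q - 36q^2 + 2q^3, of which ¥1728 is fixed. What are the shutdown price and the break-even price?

Shutdown price = ¥11; break-even price = ¥173

Shutdown price = min AVC. AVC = 173 - 36q + 2q^2, with vertex at q = 9 and minimum ¥11.
ATC = 1728/q + 173 - 36q + 2q^2. Setting dATC/dq = −1728/q^2 − 36 + 4q = 0 gives q = 12 (since 4·12^3 − 36·12^2 = 1728).
min ATC = 1728/12 + 173 − 36·12 + 2·12^2 = ¥173. That is the break-even price.
Between these two prices the firm operates at a loss; above ¥173 it earns a profit.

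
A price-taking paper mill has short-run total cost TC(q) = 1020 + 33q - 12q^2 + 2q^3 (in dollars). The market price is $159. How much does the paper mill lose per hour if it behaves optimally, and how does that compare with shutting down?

AVC = 33 - 12q + 2q^2; min AVC = $15 at q = 3. Since P = $159 ≥ min AVC, the firm produces.
With MC = 33 - 24q + 6q^2, P = MC on the upward-sloping part at q* = 7.
TR = 159·7 = 1113. TC = 1020 + 329 = 1349. Profit = 1113 − 1349 = -$236.
That loss of $236 beats the $1020 the firm would lose by shutting down; producing recovers $784 of fixed cost.

Profit = -$236 at q = 7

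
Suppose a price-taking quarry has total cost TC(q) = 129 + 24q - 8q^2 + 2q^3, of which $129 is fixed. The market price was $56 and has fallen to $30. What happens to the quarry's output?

Output falls from 4 to 3

MC = 24 - 16q + 6q^2; the shutdown threshold is min AVC = $16 (at q = 2).
At P = $56 ≥ min AVC, set P = MC on the rising branch: q = 4.
At P = $30 ≥ min AVC, set P = MC: q = 3. The firm stays open but cuts output.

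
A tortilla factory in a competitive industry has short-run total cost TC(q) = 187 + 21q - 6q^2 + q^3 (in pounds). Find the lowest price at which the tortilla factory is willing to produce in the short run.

£12 per unit

Short-run supply begins at min AVC. From VC = 21q - 6q^2 + q^3, AVC = 21 - 6q + q^2.
dAVC/dq = -6 + 2q = 0 gives q = 3. min AVC = 21 - 6·3 + 3^2 = 12.
So the shutdown price is £12.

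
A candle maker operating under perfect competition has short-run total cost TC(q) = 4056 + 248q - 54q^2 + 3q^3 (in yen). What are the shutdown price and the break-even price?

AVC = 248 - 54q + 3q^2; minimized at q = 9, giving min AVC = ¥5. That is the shutdown price.
ATC = 4056/q + 248 - 54q + 3q^2. Setting dATC/dq = −4056/q^2 − 54 + 6q = 0 gives q = 13 (since 6·13^3 − 54·13^2 = 4056).
min ATC = 4056/13 + 248 − 54·13 + 3·13^2 = ¥365. That is the break-even price.
Between these two prices the firm operates at a loss; above ¥365 it earns a profit.

Shutdown price = ¥5; break-even price = ¥365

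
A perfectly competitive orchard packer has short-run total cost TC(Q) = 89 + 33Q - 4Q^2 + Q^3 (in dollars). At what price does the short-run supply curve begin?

$29 per unit

The shutdown price is the minimum of AVC. VC = 33Q - 4Q^2 + Q^3, so AVC = 33 - 4Q + Q^2.
dAVC/dQ = -4 + 2Q = 0 gives Q = 2. min AVC = 33 - 4·2 + 2^2 = 29.
The firm shuts down for any P below $29.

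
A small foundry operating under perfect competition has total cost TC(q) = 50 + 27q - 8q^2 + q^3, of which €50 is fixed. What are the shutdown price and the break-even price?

Shutdown price = €11; break-even price = €22

AVC = 27 - 8q + q^2; minimized at q = 4, giving min AVC = €11. That is the shutdown price.
ATC = 50/q + 27 - 8q + q^2. Setting dATC/dq = −50/q^2 − 8 + 2q = 0 gives q = 5 (since 2·5^3 − 8·5^2 = 50).
min ATC = 50/5 + 27 − 8·5 + 5^2 = €22. That is the break-even price.
For €11 ≤ P < €22 the firm produces at a loss; below €11 it shuts down.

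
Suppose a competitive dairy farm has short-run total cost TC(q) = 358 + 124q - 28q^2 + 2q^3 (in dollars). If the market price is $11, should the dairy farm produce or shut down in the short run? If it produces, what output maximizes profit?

Strip out fixed cost: VC = 124q - 28q^2 + 2q^3. Then AVC = 124 - 28q + 2q^2 and MC = 124 - 56q + 6q^2.
The AVC parabola has its vertex at q = 28/4 = 7, where AVC = 124 - 28·7 + 2·7^2 = $26.
With P < min AVC ($11 < $26), every unit sold adds to the loss.
Shutting down limits the loss to fixed cost, $358.

Shut down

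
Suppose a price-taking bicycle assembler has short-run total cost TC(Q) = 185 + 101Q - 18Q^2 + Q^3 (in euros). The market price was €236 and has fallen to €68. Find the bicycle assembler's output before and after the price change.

Output falls from 15 to 11

MC = 101 - 36Q + 3Q^2; the shutdown threshold is min AVC = €20 (at Q = 9).
With P = €236 above the shutdown price, P = MC gives Q = 15.
At P = €68 ≥ min AVC, set P = MC: Q = 11. The firm stays open but cuts output.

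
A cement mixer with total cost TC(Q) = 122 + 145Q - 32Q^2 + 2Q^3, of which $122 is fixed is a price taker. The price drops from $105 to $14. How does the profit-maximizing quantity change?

Output falls from 10 to 0 (the firm shuts down)

MC = 145 - 64Q + 6Q^2; the shutdown threshold is min AVC = $17 (at Q = 8).
With P = $105 above the shutdown price, P = MC gives Q = 10.
At P = $14 < min AVC = $17, price no longer covers variable cost at any output, so the firm shuts down: Q = 0.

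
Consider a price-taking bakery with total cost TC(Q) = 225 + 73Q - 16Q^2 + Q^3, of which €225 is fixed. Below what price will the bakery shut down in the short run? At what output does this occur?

The firm shuts down when price falls below the minimum of average variable cost. AVC = VC/Q = 73 - 16Q + Q^2.
At the minimum of AVC, MC = AVC. MC = 73 - 32Q + 3Q^2; setting MC = AVC gives 2Q^2 - 16Q = 0, so Q = 8. min AVC = 9.
For P < €9 the firm produces nothing.

€9 per unit, at Q = 8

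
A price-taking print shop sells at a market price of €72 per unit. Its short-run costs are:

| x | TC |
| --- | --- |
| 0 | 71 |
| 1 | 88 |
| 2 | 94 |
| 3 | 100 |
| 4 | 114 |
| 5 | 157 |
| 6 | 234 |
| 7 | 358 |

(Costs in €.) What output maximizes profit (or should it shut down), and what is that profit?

Profit at each row (π = 72x − TC): x=0: -71; x=1: -16; x=2: 50; x=3: 116; x=4: 174; x=5: 203; x=6: 198; x=7: 146.
Profit is maximized at x = 5. AVC there is 86/5 = €17.20 ≤ P, so producing beats shutting down (which would give -€71).

x = 5; profit = €203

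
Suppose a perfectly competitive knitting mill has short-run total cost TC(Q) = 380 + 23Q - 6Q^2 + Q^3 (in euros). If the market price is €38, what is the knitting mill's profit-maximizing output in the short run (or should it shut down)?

Variable cost is VC = 23Q - 6Q^2 + Q^3, so AVC = VC/Q = 23 - 6Q + Q^2 and MC = dTC/dQ = 23 - 12Q + 3Q^2.
The AVC parabola has its vertex at Q = 6/2 = 3, where AVC = 23 - 6·3 + 3^2 = €14.
Since P = €38 ≥ min AVC = €14, price covers variable cost and the firm should produce.
Solving P = MC: -15 - 12Q + 3Q^2 = 0 ⇒ Q = -1 or 5. On the upward-sloping branch, Q* = 5.
Check: AVC at Q = 5 is €18 ≤ P, so revenue covers variable cost.
Profit = P·Q − TC = 38·5 − 470 = -€280, a loss, but smaller than the €380 fixed cost the firm would lose by shutting down.

Produce at Q = 5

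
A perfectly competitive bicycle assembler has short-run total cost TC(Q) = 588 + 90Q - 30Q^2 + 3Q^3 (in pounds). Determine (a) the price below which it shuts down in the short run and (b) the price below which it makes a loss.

Shutdown price = £15; break-even price = £111

Shutdown price = min AVC. AVC = 90 - 30Q + 3Q^2, with vertex at Q = 5 and minimum £15.
ATC = 588/Q + 90 - 30Q + 3Q^2. Setting dATC/dQ = −588/Q^2 − 30 + 6Q = 0 gives Q = 7 (since 6·7^3 − 30·7^2 = 588).
min ATC = 588/7 + 90 − 30·7 + 3·7^2 = £111. That is the break-even price.
Between these two prices the firm operates at a loss; above £111 it earns a profit.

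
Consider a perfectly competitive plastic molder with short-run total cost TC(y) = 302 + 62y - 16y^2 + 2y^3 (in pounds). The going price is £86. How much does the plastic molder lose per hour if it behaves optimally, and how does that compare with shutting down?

Profit = -£14 at y = 6

AVC = 62 - 16y + 2y^2; min AVC = £30 at y = 4. Since P = £86 ≥ min AVC, the firm produces.
With MC = 62 - 32y + 6y^2, P = MC on the upward-sloping part at y* = 6.
TR = 86·6 = 516. TC = 302 + 228 = 530. Profit = 516 − 530 = -£14.
That loss of £14 beats the £302 the firm would lose by shutting down; producing recovers £288 of fixed cost.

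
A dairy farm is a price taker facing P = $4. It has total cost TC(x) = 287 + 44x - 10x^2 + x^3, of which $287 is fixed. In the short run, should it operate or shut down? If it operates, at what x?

Shut down

From TC, MC = TC'(x) = 44 - 20x + 3x^2 and AVC = VC/x = 44 - 10x + x^2.
AVC is minimized where dAVC/dx = -10 + 2x = 0, at x = 5; min AVC = 44 - 10·5 + 5^2 = $19.
P = $4 lies below min AVC = $19; no output level covers variable cost.
The firm minimizes its loss by shutting down and losing only its fixed cost of $287.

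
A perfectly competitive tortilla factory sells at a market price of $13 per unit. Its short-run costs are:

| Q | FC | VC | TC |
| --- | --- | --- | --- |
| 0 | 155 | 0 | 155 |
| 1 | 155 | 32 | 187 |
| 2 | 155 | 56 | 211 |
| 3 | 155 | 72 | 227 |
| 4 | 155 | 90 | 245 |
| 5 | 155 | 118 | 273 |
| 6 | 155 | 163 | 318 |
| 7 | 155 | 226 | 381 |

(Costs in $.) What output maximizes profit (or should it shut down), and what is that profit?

Q = 0 (shut down); profit = -$155

Profit at each row (π = 13Q − TC): Q=0: -155; Q=1: -174; Q=2: -185; Q=3: -188; Q=4: -193; Q=5: -208; Q=6: -240; Q=7: -290.
Profit is highest at Q = 0. Equivalently, the lowest AVC in the table is 90/4 ≈ $22.50 at Q = 4, and P = $13 falls below it — price never covers variable cost, so the firm shuts down and loses only its fixed cost.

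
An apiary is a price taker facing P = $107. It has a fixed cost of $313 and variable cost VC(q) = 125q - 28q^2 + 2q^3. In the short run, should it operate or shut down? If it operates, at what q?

Variable cost is VC = 125q - 28q^2 + 2q^3, so AVC = VC/q = 125 - 28q + 2q^2 and MC = dTC/dq = 125 - 56q + 6q^2.
The AVC parabola has its vertex at q = 28/4 = 7, where AVC = 125 - 28·7 + 2·7^2 = $27.
Because $107 ≥ $27, revenue can cover variable cost; the firm operates.
P = MC gives 18 - 56q + 6q^2 = 0, with roots 1/3 and 9. Take the larger (rising MC): q* = 9.
Check: AVC at q = 9 is $35 ≤ P, so revenue covers variable cost.
Profit = P·q − TC = 107·9 − 628 = $335.

Produce at q = 9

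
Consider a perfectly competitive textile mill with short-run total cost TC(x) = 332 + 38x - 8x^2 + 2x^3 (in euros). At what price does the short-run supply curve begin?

€30 per unit

The shutdown price is the minimum of AVC. VC = 38x - 8x^2 + 2x^3, so AVC = 38 - 8x + 2x^2.
dAVC/dx = -8 + 4x = 0 gives x = 2. min AVC = 38 - 8·2 + 2·2^2 = 30.
So the shutdown price is €30.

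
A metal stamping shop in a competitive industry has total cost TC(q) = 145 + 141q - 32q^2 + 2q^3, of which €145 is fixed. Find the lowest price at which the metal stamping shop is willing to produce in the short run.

€13 per unit

Short-run supply begins at min AVC. From VC = 141q - 32q^2 + 2q^3, AVC = 141 - 32q + 2q^2.
At the minimum of AVC, MC = AVC. MC = 141 - 64q + 6q^2; setting MC = AVC gives 4q^2 - 32q = 0, so q = 8. min AVC = 13.
The firm shuts down for any P below €13.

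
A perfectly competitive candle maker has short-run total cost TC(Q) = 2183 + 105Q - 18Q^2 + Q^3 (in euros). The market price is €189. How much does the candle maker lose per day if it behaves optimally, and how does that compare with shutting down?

AVC = 105 - 18Q + Q^2 has its minimum €24 at Q = 9; price €189 clears that bar, so the firm operates.
MC = 105 - 36Q + 3Q^2. Setting P = MC and taking the root on the rising branch gives Q* = 14.
TR = 189·14 = 2646. TC = 2183 + 686 = 2869. Profit = 2646 − 2869 = -€223.
Shutting down would mean losing the fixed cost of €2183, so operating at a loss of €223 is better by €1960.

Profit = -€223 at Q = 14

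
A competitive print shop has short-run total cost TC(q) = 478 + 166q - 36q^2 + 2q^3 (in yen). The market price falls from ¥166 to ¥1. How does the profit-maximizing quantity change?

Output falls from 12 to 0 (the firm shuts down)

MC = 166 - 72q + 6q^2; the shutdown threshold is min AVC = ¥4 (at q = 9).
At P = ¥166 ≥ min AVC, set P = MC on the rising branch: q = 12.
At P = ¥1 < min AVC = ¥4, price no longer covers variable cost at any output, so the firm shuts down: q = 0.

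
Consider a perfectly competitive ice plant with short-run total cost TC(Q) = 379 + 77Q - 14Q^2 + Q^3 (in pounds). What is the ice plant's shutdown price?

The firm shuts down when price falls below the minimum of average variable cost. AVC = VC/Q = 77 - 14Q + Q^2.
At the minimum of AVC, MC = AVC. MC = 77 - 28Q + 3Q^2; setting MC = AVC gives 2Q^2 - 14Q = 0, so Q = 7. min AVC = 28.
For P < £28 the firm produces nothing.

£28 per unit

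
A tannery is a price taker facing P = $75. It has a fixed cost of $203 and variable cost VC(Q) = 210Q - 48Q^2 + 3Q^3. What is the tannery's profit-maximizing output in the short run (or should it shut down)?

Produce at Q = 9

From TC, MC = TC'(Q) = 210 - 96Q + 9Q^2 and AVC = VC/Q = 210 - 48Q + 3Q^2.
AVC is minimized where dAVC/dQ = -48 + 6Q = 0, at Q = 8; min AVC = 210 - 48·8 + 3·8^2 = $18.
P = $75 exceeds min AVC = $18, so the firm stays open.
Solving P = MC: 135 - 96Q + 9Q^2 = 0 ⇒ Q = 5/3 or 9. On the upward-sloping branch, Q* = 9.
Check: AVC at Q = 9 is $21 ≤ P, so revenue covers variable cost.
Profit = P·Q − TC = 75·9 − 392 = $283.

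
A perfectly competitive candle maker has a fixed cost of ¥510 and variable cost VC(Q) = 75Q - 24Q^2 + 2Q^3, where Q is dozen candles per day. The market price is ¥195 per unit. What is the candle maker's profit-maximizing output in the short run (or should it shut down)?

Produce at Q = 10

Variable cost is VC = 75Q - 24Q^2 + 2Q^3, so AVC = VC/Q = 75 - 24Q + 2Q^2 and MC = dTC/dQ = 75 - 48Q + 6Q^2.
AVC is minimized where dAVC/dQ = -24 + 4Q = 0, at Q = 6; min AVC = 75 - 24·6 + 2·6^2 = ¥3.
Since P = ¥195 ≥ min AVC = ¥3, price covers variable cost and the firm should produce.
Solving P = MC: -120 - 48Q + 6Q^2 = 0 ⇒ Q = -2 or 10. On the upward-sloping branch, Q* = 10.
Check: AVC at Q = 10 is ¥35 ≤ P, so revenue covers variable cost.
Profit = P·Q − TC = 195·10 − 860 = ¥1090.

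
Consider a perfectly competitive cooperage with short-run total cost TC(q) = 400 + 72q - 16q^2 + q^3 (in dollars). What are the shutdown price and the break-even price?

Shutdown price = $8; break-even price = $52

AVC = 72 - 16q + q^2; minimized at q = 8, giving min AVC = $8. That is the shutdown price.
ATC = 400/q + 72 - 16q + q^2. Setting dATC/dq = −400/q^2 − 16 + 2q = 0 gives q = 10 (since 2·10^3 − 16·10^2 = 400).
min ATC = 400/10 + 72 − 16·10 + 10^2 = $52. That is the break-even price.
For $8 ≤ P < $52 the firm produces at a loss; below $8 it shuts down.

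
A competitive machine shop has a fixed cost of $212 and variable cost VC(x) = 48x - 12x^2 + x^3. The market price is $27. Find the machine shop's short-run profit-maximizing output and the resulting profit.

Profit = -$114 at x = 7

AVC = 48 - 12x + x^2; min AVC = $12 at x = 6. Since P = $27 ≥ min AVC, the firm produces.
With MC = 48 - 24x + 3x^2, P = MC on the upward-sloping part at x* = 7.
TR = 27·7 = 189. TC = 212 + 91 = 303. Profit = 189 − 303 = -$114.
By producing, the firm covers all variable cost plus $98 of fixed cost; shutting down would lose the full $212.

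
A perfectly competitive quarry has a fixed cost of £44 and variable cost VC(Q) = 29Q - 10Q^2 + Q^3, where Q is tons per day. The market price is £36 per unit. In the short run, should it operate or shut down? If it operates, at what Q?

Strip out fixed cost: VC = 29Q - 10Q^2 + Q^3. Then AVC = 29 - 10Q + Q^2 and MC = 29 - 20Q + 3Q^2.
AVC hits its minimum where MC = AVC, at Q = 5, giving min AVC = 29 - 10·5 + 5^2 = £4.
Since P = £36 ≥ min AVC = £4, price covers variable cost and the firm should produce.
Set P = MC: 36 = 29 - 20Q + 3Q^2 → -7 - 20Q + 3Q^2 = 0. The roots are Q = -1/3 and Q = 7; the profit-maximizing output is on the rising part of MC, so Q* = 7.
Check: AVC at Q = 7 is £8 ≤ P, so revenue covers variable cost.
Profit = P·Q − TC = 36·7 − 100 = £152.

Produce at Q = 7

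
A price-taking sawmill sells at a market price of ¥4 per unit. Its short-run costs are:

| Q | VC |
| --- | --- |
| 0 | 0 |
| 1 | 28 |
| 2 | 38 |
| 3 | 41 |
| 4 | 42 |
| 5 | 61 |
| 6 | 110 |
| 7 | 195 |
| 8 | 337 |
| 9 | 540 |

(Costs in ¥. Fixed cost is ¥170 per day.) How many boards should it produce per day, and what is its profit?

Q = 0 (shut down); profit = -¥170

Tabulate TR − TC: Q=0: -170; Q=1: -194; Q=2: -200; Q=3: -199; Q=4: -196; Q=5: -211; Q=6: -256; Q=7: -337; Q=8: -475; Q=9: -674.
Profit is highest at Q = 0. Equivalently, the lowest AVC in the table is 42/4 ≈ ¥10.50 at Q = 4, and P = ¥4 falls below it — price never covers variable cost, so the firm shuts down and loses only its fixed cost.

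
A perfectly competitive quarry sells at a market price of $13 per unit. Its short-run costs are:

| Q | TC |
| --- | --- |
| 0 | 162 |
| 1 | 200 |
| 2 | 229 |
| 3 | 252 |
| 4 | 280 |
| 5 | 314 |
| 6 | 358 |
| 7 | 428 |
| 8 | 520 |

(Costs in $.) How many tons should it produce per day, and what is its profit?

Q = 0 (shut down); profit = -$162

Tabulate TR − TC: Q=0: -162; Q=1: -187; Q=2: -203; Q=3: -213; Q=4: -228; Q=5: -249; Q=6: -280; Q=7: -337; Q=8: -416.
Profit is highest at Q = 0. Equivalently, the lowest AVC in the table is 118/4 ≈ $29.50 at Q = 4, and P = $13 falls below it — price never covers variable cost, so the firm shuts down and loses only its fixed cost.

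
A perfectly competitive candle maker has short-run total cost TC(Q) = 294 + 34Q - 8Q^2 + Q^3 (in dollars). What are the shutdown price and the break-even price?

AVC = 34 - 8Q + Q^2; minimized at Q = 4, giving min AVC = $18. That is the shutdown price.
ATC = 294/Q + 34 - 8Q + Q^2. Setting dATC/dQ = −294/Q^2 − 8 + 2Q = 0 gives Q = 7 (since 2·7^3 − 8·7^2 = 294).
min ATC = 294/7 + 34 − 8·7 + 7^2 = $69. That is the break-even price.
For $18 ≤ P < $69 the firm produces at a loss; below $18 it shuts down.

Shutdown price = $18; break-even price = $69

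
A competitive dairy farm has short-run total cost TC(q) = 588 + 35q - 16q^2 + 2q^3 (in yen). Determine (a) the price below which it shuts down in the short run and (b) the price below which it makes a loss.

Shutdown price = min AVC. AVC = 35 - 16q + 2q^2, with vertex at q = 4 and minimum ¥3.
ATC = 588/q + 35 - 16q + 2q^2. Setting dATC/dq = −588/q^2 − 16 + 4q = 0 gives q = 7 (since 4·7^3 − 16·7^2 = 588).
min ATC = 588/7 + 35 − 16·7 + 2·7^2 = ¥105. That is the break-even price.
Between these two prices the firm operates at a loss; above ¥105 it earns a profit.

Shutdown price = ¥3; break-even price = ¥105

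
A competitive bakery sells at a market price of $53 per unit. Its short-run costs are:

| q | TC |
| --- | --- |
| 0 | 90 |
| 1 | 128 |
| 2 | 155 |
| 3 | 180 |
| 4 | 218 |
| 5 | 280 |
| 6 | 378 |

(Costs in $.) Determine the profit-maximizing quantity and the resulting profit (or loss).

q = 4; profit = -$6

Compute π = P·q − TC at each output: q=0: -90; q=1: -75; q=2: -49; q=3: -21; q=4: -6; q=5: -15; q=6: -60.
Profit is maximized at q = 4. AVC there is 128/4 = $32 ≤ P, so producing beats shutting down (which would give -$90).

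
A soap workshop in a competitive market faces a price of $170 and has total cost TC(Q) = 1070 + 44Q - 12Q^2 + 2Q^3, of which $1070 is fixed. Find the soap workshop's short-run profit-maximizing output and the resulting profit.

Profit = -$286 at Q = 7

AVC = 44 - 12Q + 2Q^2; min AVC = $26 at Q = 3. Since P = $170 ≥ min AVC, the firm produces.
MC = 44 - 24Q + 6Q^2. Setting P = MC and taking the root on the rising branch gives Q* = 7.
TR = 170·7 = 1190. TC = 1070 + 406 = 1476. Profit = 1190 − 1476 = -$286.
Shutting down would mean losing the fixed cost of $1070, so operating at a loss of $286 is better by $784.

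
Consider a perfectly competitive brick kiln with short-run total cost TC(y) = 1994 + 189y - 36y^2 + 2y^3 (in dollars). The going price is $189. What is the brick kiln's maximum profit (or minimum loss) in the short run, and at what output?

Profit = -$266 at y = 12

AVC = 189 - 36y + 2y^2 has its minimum $27 at y = 9; price $189 clears that bar, so the firm operates.
With MC = 189 - 72y + 6y^2, P = MC on the upward-sloping part at y* = 12.
TR = 189·12 = 2268. TC = 1994 + 540 = 2534. Profit = 2268 − 2534 = -$266.
By producing, the firm covers all variable cost plus $1728 of fixed cost; shutting down would lose the full $1994.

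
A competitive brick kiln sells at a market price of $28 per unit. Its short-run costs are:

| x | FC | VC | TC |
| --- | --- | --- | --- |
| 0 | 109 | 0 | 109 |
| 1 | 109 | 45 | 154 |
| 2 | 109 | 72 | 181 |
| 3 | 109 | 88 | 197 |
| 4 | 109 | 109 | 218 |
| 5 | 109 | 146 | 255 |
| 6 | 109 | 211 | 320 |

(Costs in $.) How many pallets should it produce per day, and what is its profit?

x = 4; profit = -$106

Tabulate TR − TC: x=0: -109; x=1: -126; x=2: -125; x=3: -113; x=4: -106; x=5: -115; x=6: -152.
Profit is maximized at x = 4. AVC there is 109/4 = $27.25 ≤ P, so producing beats shutting down (which would give -$109).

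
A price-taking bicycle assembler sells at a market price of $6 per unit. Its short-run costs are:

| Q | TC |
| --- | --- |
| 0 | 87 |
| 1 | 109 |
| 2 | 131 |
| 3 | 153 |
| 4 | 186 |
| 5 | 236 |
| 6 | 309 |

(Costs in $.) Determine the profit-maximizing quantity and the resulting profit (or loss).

Profit at each row (π = 6Q − TC): Q=0: -87; Q=1: -103; Q=2: -119; Q=3: -135; Q=4: -162; Q=5: -206; Q=6: -273.
Profit is highest at Q = 0. Equivalently, the lowest AVC in the table is 22/1 ≈ $22 at Q = 1, and P = $6 falls below it — price never covers variable cost, so the firm shuts down and loses only its fixed cost.

Q = 0 (shut down); profit = -$87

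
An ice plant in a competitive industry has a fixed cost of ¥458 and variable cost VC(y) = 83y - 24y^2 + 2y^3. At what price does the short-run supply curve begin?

Short-run supply begins at min AVC. From VC = 83y - 24y^2 + 2y^3, AVC = 83 - 24y + 2y^2.
dAVC/dy = -24 + 4y = 0 gives y = 6. min AVC = 83 - 24·6 + 2·6^2 = 11.
The firm shuts down for any P below ¥11.

¥11 per unit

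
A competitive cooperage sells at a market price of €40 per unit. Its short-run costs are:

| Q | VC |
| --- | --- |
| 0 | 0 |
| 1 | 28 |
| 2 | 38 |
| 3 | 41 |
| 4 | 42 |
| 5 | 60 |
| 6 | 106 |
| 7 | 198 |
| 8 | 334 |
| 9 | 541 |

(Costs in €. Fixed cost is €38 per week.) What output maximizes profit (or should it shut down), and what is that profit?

Q = 5; profit = €102

Profit at each row (π = 40Q − TC): Q=0: -38; Q=1: -26; Q=2: 4; Q=3: 41; Q=4: 80; Q=5: 102; Q=6: 96; Q=7: 44; Q=8: -52; Q=9: -219.
Profit is maximized at Q = 5. AVC there is 60/5 = €12 ≤ P, so producing beats shutting down (which would give -€38).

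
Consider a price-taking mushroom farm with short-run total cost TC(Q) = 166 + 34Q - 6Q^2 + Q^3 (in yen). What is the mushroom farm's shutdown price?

The shutdown price is the minimum of AVC. VC = 34Q - 6Q^2 + Q^3, so AVC = 34 - 6Q + Q^2.
At the minimum of AVC, MC = AVC. MC = 34 - 12Q + 3Q^2; setting MC = AVC gives 2Q^2 - 6Q = 0, so Q = 3. min AVC = 25.
So the shutdown price is ¥25.

¥25 per unit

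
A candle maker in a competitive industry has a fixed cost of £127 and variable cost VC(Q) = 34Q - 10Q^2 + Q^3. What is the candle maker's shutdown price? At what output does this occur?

The shutdown price is the minimum of AVC. VC = 34Q - 10Q^2 + Q^3, so AVC = 34 - 10Q + Q^2.
At the minimum of AVC, MC = AVC. MC = 34 - 20Q + 3Q^2; setting MC = AVC gives 2Q^2 - 10Q = 0, so Q = 5. min AVC = 9.
The firm shuts down for any P below £9.

£9 per unit, at Q = 5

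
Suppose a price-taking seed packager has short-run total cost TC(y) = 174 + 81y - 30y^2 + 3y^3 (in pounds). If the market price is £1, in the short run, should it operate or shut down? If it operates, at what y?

Variable cost is VC = 81y - 30y^2 + 3y^3, so AVC = VC/y = 81 - 30y + 3y^2 and MC = dTC/dy = 81 - 60y + 9y^2.
AVC hits its minimum where MC = AVC, at y = 5, giving min AVC = 81 - 30·5 + 3·5^2 = £6.
With P < min AVC (£1 < £6), every unit sold adds to the loss.
Shutting down limits the loss to fixed cost, £174.

Shut down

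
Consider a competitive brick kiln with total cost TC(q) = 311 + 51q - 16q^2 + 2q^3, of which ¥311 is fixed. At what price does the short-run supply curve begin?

The firm shuts down when price falls below the minimum of average variable cost. AVC = VC/q = 51 - 16q + 2q^2.
At the minimum of AVC, MC = AVC. MC = 51 - 32q + 6q^2; setting MC = AVC gives 4q^2 - 16q = 0, so q = 4. min AVC = 19.
The firm shuts down for any P below ¥19.

¥19 per unit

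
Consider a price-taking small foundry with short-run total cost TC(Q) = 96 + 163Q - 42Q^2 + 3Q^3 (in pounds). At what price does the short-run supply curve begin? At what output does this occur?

£16 per unit, at Q = 7

The firm shuts down when price falls below the minimum of average variable cost. AVC = VC/Q = 163 - 42Q + 3Q^2.
dAVC/dQ = -42 + 6Q = 0 gives Q = 7. min AVC = 163 - 42·7 + 3·7^2 = 16.
For P < £16 the firm produces nothing.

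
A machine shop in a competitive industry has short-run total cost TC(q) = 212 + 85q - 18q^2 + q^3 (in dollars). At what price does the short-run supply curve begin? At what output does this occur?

The firm shuts down when price falls below the minimum of average variable cost. AVC = VC/q = 85 - 18q + q^2.
dAVC/dq = -18 + 2q = 0 gives q = 9. min AVC = 85 - 18·9 + 9^2 = 4.
For P < $4 the firm produces nothing.

$4 per unit, at q = 9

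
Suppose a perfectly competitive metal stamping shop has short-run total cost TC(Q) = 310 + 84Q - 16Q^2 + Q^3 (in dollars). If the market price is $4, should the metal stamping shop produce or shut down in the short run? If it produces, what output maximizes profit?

Shut down

Variable cost is VC = 84Q - 16Q^2 + Q^3, so AVC = VC/Q = 84 - 16Q + Q^2 and MC = dTC/dQ = 84 - 32Q + 3Q^2.
The AVC parabola has its vertex at Q = 16/2 = 8, where AVC = 84 - 16·8 + 8^2 = $20.
With P < min AVC ($4 < $20), every unit sold adds to the loss.
Shutting down limits the loss to fixed cost, $310.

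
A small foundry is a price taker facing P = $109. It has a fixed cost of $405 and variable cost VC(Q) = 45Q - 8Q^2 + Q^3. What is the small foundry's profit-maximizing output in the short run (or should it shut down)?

Produce at Q = 8

Strip out fixed cost: VC = 45Q - 8Q^2 + Q^3. Then AVC = 45 - 8Q + Q^2 and MC = 45 - 16Q + 3Q^2.
The AVC parabola has its vertex at Q = 8/2 = 4, where AVC = 45 - 8·4 + 4^2 = $29.
Since P = $109 ≥ min AVC = $29, price covers variable cost and the firm should produce.
Set P = MC: 109 = 45 - 16Q + 3Q^2 → -64 - 16Q + 3Q^2 = 0. The roots are Q = -8/3 and Q = 8; the profit-maximizing output is on the rising part of MC, so Q* = 8.
Check: AVC at Q = 8 is $45 ≤ P, so revenue covers variable cost.
Profit = P·Q − TC = 109·8 − 765 = $107.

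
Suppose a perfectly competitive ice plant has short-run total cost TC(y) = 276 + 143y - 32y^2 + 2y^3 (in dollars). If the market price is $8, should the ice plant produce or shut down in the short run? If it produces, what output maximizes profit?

Strip out fixed cost: VC = 143y - 32y^2 + 2y^3. Then AVC = 143 - 32y + 2y^2 and MC = 143 - 64y + 6y^2.
The AVC parabola has its vertex at y = 32/4 = 8, where AVC = 143 - 32·8 + 2·8^2 = $15.
Since P = $8 < min AVC = $15, price fails to cover variable cost at any output.
Best response: produce nothing and absorb the $276 fixed cost.

Shut down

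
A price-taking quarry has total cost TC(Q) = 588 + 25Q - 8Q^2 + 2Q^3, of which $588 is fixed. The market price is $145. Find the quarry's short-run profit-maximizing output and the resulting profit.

AVC = 25 - 8Q + 2Q^2 has its minimum $17 at Q = 2; price $145 clears that bar, so the firm operates.
With MC = 25 - 16Q + 6Q^2, P = MC on the upward-sloping part at Q* = 6.
TR = 145·6 = 870. TC = 588 + 294 = 882. Profit = 870 − 882 = -$12.
By producing, the firm covers all variable cost plus $576 of fixed cost; shutting down would lose the full $588.

Profit = -$12 at Q = 6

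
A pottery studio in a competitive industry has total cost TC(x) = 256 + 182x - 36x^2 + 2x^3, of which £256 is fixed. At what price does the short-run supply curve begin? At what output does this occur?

The firm shuts down when price falls below the minimum of average variable cost. AVC = VC/x = 182 - 36x + 2x^2.
At the minimum of AVC, MC = AVC. MC = 182 - 72x + 6x^2; setting MC = AVC gives 4x^2 - 36x = 0, so x = 9. min AVC = 20.
For P < £20 the firm produces nothing.

£20 per unit, at x = 9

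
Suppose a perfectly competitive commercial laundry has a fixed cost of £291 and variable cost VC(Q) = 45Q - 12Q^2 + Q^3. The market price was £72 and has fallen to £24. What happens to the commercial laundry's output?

AVC = 45 - 12Q + Q^2, minimized at Q = 6 where min AVC = £9. MC = 45 - 24Q + 3Q^2.
At P = £72 ≥ min AVC, set P = MC on the rising branch: Q = 9.
At P = £24 ≥ min AVC, set P = MC: Q = 7. The firm stays open but cuts output.

Output falls from 9 to 7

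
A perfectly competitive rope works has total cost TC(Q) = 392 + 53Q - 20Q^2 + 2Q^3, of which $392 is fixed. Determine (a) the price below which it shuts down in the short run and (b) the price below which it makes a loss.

Shutdown price = min AVC. AVC = 53 - 20Q + 2Q^2, with vertex at Q = 5 and minimum $3.
ATC = 392/Q + 53 - 20Q + 2Q^2. Setting dATC/dQ = −392/Q^2 − 20 + 4Q = 0 gives Q = 7 (since 4·7^3 − 20·7^2 = 392).
min ATC = 392/7 + 53 − 20·7 + 2·7^2 = $67. That is the break-even price.
Between these two prices the firm operates at a loss; above $67 it earns a profit.

Shutdown price = $3; break-even price = $67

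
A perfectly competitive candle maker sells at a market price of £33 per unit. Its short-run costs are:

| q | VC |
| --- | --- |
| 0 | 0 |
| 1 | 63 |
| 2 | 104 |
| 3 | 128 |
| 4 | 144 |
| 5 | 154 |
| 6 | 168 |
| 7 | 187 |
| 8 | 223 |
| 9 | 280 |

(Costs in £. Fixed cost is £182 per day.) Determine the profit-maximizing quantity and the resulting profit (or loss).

Tabulate TR − TC: q=0: -182; q=1: -212; q=2: -220; q=3: -211; q=4: -194; q=5: -171; q=6: -152; q=7: -138; q=8: -141; q=9: -165.
Profit is maximized at q = 7. AVC there is 187/7 = £26.71 ≤ P, so producing beats shutting down (which would give -£182).

q = 7; profit = -£138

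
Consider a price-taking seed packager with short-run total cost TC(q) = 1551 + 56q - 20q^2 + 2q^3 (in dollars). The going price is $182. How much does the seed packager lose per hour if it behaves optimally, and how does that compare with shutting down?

AVC = 56 - 20q + 2q^2 has its minimum $6 at q = 5; price $182 clears that bar, so the firm operates.
With MC = 56 - 40q + 6q^2, P = MC on the upward-sloping part at q* = 9.
TR = 182·9 = 1638. TC = 1551 + 342 = 1893. Profit = 1638 − 1893 = -$255.
That loss of $255 beats the $1551 the firm would lose by shutting down; producing recovers $1296 of fixed cost.

Profit = -$255 at q = 9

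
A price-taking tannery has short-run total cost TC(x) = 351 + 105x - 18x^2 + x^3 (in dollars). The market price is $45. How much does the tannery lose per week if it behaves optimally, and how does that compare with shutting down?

AVC = 105 - 18x + x^2; min AVC = $24 at x = 9. Since P = $45 ≥ min AVC, the firm produces.
MC = 105 - 36x + 3x^2. Setting P = MC and taking the root on the rising branch gives x* = 10.
TR = 45·10 = 450. TC = 351 + 250 = 601. Profit = 450 − 601 = -$151.
Shutting down would mean losing the fixed cost of $351, so operating at a loss of $151 is better by $200.

Profit = -$151 at x = 10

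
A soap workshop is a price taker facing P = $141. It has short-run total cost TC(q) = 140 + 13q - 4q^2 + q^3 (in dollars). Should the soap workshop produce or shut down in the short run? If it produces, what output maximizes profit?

Produce at q = 8

Strip out fixed cost: VC = 13q - 4q^2 + q^3. Then AVC = 13 - 4q + q^2 and MC = 13 - 8q + 3q^2.
AVC hits its minimum where MC = AVC, at q = 2, giving min AVC = 13 - 4·2 + 2^2 = $9.
Because $141 ≥ $9, revenue can cover variable cost; the firm operates.
Set P = MC: 141 = 13 - 8q + 3q^2 → -128 - 8q + 3q^2 = 0. The roots are q = -16/3 and q = 8; the profit-maximizing output is on the rising part of MC, so q* = 8.
Check: AVC at q = 8 is $45 ≤ P, so revenue covers variable cost.
Profit = P·q − TC = 141·8 − 500 = $628.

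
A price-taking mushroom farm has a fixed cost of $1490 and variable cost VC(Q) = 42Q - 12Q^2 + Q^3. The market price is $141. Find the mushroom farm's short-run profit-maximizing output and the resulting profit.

Profit = -$280 at Q = 11

AVC = 42 - 12Q + Q^2; min AVC = $6 at Q = 6. Since P = $141 ≥ min AVC, the firm produces.
MC = 42 - 24Q + 3Q^2. Setting P = MC and taking the root on the rising branch gives Q* = 11.
TR = 141·11 = 1551. TC = 1490 + 341 = 1831. Profit = 1551 − 1831 = -$280.
Shutting down would mean losing the fixed cost of $1490, so operating at a loss of $280 is better by $1210.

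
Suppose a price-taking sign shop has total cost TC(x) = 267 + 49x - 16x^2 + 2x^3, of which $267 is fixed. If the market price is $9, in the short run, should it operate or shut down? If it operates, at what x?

Variable cost is VC = 49x - 16x^2 + 2x^3, so AVC = VC/x = 49 - 16x + 2x^2 and MC = dTC/dx = 49 - 32x + 6x^2.
The AVC parabola has its vertex at x = 16/4 = 4, where AVC = 49 - 16·4 + 2·4^2 = $17.
With P < min AVC ($9 < $17), every unit sold adds to the loss.
The firm minimizes its loss by shutting down and losing only its fixed cost of $267.

Shut down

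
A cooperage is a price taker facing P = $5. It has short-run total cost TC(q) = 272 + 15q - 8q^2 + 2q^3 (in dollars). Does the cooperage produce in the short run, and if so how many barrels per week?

Strip out fixed cost: VC = 15q - 8q^2 + 2q^3. Then AVC = 15 - 8q + 2q^2 and MC = 15 - 16q + 6q^2.
AVC hits its minimum where MC = AVC, at q = 2, giving min AVC = 15 - 8·2 + 2·2^2 = $7.
Since P = $5 < min AVC = $7, price fails to cover variable cost at any output.
Shutting down limits the loss to fixed cost, $272.

Shut down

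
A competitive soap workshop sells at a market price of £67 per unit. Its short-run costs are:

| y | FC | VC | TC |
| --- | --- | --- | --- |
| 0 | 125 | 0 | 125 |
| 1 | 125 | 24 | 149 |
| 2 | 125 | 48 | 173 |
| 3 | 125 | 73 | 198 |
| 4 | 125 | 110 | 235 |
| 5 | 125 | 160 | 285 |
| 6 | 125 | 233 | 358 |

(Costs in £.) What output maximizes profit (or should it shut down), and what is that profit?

Profit at each row (π = 67y − TC): y=0: -125; y=1: -82; y=2: -39; y=3: 3; y=4: 33; y=5: 50; y=6: 44.
Profit is maximized at y = 5. AVC there is 160/5 = £32 ≤ P, so producing beats shutting down (which would give -£125).

y = 5; profit = £50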